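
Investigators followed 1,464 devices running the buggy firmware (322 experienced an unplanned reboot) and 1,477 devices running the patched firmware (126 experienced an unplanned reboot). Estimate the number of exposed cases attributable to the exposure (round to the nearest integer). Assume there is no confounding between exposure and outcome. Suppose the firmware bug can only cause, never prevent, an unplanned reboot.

about 197 cases

p₁ = P(outcome | exposed) = 322/1464 = 0.21995
p₀ = P(outcome | unexposed) = 126/1477 = 0.085308
PN = (p₁ − p₀)/p₁ = (0.21995 − 0.085308) / 0.21995 ≈ 0.61214.
Attributable cases ≈ PN × (exposed cases) = 0.61214 × 322 ≈ 197.11.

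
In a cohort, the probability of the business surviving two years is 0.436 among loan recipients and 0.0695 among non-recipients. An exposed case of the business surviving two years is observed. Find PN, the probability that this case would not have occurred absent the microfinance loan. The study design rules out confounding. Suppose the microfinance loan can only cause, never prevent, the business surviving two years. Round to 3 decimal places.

Let p₁ = 0.436, p₀ = 0.0695.
Under exogeneity and monotonicity, PN = (p₁ − p₀) / p₁.
PN = (0.436 − 0.0695) / 0.436 = 0.3665 / 0.436 ≈ 0.8406

PN ≈ 0.841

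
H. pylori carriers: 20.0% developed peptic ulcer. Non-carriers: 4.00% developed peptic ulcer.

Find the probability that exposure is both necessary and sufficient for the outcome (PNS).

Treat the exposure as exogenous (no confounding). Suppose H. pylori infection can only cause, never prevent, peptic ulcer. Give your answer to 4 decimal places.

PNS ≈ 0.1600

p₁ = 0.2, p₀ = 0.04.
Under exogeneity and monotonicity, PNS = p₁ − p₀.
PNS = 0.2 − 0.04 = 0.16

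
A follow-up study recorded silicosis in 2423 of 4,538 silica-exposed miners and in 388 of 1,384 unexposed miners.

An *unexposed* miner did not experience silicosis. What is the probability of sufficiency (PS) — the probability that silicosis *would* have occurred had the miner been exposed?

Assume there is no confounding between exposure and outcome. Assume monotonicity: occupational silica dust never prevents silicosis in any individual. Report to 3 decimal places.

PS ≈ 0.352

p₁ = P(outcome | exposed) = 2423/4538 = 0.53394
p₀ = P(outcome | unexposed) = 388/1384 = 0.28035
Under exogeneity and monotonicity, PS = (p₁ − p₀) / (1 − p₀).
PS = (0.53394 − 0.28035) / (1 − 0.28035) = 0.25359 / 0.71965 ≈ 0.3524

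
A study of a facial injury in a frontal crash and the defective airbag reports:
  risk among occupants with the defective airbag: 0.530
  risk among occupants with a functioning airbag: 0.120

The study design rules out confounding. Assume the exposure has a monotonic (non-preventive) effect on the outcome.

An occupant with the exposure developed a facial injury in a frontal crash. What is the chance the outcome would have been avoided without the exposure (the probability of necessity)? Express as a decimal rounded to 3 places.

PN ≈ 0.774

Let p₁ = 0.53, p₀ = 0.12.
Under exogeneity and monotonicity, PN = (p₁ − p₀) / p₁.
PN = (0.53 − 0.12) / 0.53 = 0.41 / 0.53 ≈ 0.7736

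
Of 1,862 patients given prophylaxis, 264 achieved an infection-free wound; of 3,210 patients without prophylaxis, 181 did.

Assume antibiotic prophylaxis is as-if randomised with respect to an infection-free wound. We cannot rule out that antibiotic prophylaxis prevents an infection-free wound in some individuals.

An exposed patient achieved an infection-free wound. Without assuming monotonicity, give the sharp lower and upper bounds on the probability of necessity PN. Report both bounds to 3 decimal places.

0.602 ≤ PN ≤ 1.000

p₁ = P(outcome | exposed) = 264/1862 = 0.14178
p₀ = P(outcome | unexposed) = 181/3210 = 0.056386
Under exogeneity alone the bounds on PN are max{0,(p₁−p₀)/p₁} ≤ PN ≤ min{1,(1−p₀)/p₁}.
  lower = (p₁ − p₀)/p₁ = 0.085397 / 0.14178 ≈ 0.6023
  upper = min{1, (1 − p₀)/p₁} = 0.94361 / 0.14178 ≈ 6.6553 → capped at 1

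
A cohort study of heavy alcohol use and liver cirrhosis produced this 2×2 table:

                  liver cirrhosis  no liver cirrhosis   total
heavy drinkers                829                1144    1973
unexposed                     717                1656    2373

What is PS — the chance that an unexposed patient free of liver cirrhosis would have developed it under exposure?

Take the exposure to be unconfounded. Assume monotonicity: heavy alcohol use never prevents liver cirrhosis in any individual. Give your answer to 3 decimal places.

p₁ = P(outcome | exposed) = 829/1973 = 0.42017
p₀ = P(outcome | unexposed) = 717/2373 = 0.30215
Under exogeneity and monotonicity, PS = (p₁ − p₀)/(1 − p₀).
PS = (0.42017 − 0.30215) / 0.69785 ≈ 0.1691

PS ≈ 0.169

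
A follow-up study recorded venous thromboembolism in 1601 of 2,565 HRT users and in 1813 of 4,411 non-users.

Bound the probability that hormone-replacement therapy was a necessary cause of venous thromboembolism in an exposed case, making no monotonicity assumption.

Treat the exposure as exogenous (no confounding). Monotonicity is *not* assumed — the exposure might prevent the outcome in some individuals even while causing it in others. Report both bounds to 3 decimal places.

0.341 ≤ PN ≤ 0.944

p₁ = P(outcome | exposed) = 1601/2565 = 0.62417
p₀ = P(outcome | unexposed) = 1813/4411 = 0.41102
Under exogeneity alone the bounds on PN are max{0,(p₁−p₀)/p₁} ≤ PN ≤ min{1,(1−p₀)/p₁}.
  lower = (p₁ − p₀)/p₁ = 0.21315 / 0.62417 ≈ 0.3415
  upper = min{1, (1 − p₀)/p₁} = 0.58898 / 0.62417 ≈ 0.9436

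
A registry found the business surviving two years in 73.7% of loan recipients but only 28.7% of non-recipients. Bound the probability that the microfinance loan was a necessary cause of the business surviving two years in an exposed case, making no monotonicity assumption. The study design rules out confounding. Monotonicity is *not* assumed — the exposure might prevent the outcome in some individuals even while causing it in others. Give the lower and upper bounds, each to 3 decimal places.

0.611 ≤ PN ≤ 0.967

p₁ = 0.737, p₀ = 0.287.
Under exogeneity alone the bounds on PN are max{0,(p₁−p₀)/p₁} ≤ PN ≤ min{1,(1−p₀)/p₁}.
  lower = (p₁ − p₀)/p₁ = 0.45 / 0.737 ≈ 0.6106
  upper = min{1, (1 − p₀)/p₁} = 0.713 / 0.737 ≈ 0.9674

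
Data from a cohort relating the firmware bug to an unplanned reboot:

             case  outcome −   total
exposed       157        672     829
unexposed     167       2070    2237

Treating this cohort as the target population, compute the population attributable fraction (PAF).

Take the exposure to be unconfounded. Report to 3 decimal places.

p₁ = P(outcome | exposed) = 157/829 = 0.18938
p₀ = P(outcome | unexposed) = 167/2237 = 0.074654
Exposure prevalence π = 829/3066 = 0.27038; overall risk P(Y=1) = 0.10568.
Under exogeneity, PAF = [P(Y=1) − p₀]/P(Y=1).
PAF = (0.10568 − 0.074654) / 0.10568 ≈ 0.2936

PAF ≈ 0.294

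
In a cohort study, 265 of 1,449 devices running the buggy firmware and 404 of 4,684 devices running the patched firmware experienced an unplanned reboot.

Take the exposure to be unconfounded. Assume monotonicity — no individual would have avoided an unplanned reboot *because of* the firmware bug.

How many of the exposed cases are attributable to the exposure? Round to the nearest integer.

about 140 cases

p₁ = P(outcome | exposed) = 265/1449 = 0.18288
p₀ = P(outcome | unexposed) = 404/4684 = 0.086251
PN = (p₁ − p₀)/p₁ = (0.18288 − 0.086251) / 0.18288 ≈ 0.52839.
Attributable cases ≈ PN × (exposed cases) = 0.52839 × 265 ≈ 140.02.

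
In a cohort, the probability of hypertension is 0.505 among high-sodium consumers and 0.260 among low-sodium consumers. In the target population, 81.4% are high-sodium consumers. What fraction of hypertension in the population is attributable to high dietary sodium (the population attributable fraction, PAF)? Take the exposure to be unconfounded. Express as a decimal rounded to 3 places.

PAF ≈ 0.434

Let p₁ = 0.505, p₀ = 0.26.
Overall risk P(Y=1) = π·p₁ + (1−π)·p₀ = 0.814×0.505 + 0.186×0.26 = 0.45943.
Under exogeneity, PAF = [P(Y=1) − p₀] / P(Y=1).
PAF = (0.45943 − 0.26) / 0.45943 ≈ 0.4341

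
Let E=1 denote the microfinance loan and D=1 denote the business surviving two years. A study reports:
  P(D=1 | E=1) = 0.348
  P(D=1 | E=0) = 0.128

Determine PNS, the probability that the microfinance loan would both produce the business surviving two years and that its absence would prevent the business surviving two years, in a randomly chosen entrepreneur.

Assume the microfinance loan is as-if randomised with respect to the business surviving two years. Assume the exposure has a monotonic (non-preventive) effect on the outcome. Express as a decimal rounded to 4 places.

PNS ≈ 0.2200

Let p₁ = 0.348, p₀ = 0.128.
Under exogeneity and monotonicity, PNS = p₁ − p₀.
PNS = 0.348 − 0.128 = 0.22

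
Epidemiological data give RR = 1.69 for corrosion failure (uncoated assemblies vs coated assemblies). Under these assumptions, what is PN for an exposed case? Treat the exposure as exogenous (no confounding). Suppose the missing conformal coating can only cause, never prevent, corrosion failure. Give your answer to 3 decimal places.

PN ≈ 0.408

Under exogeneity and monotonicity, PN = (RR − 1) / RR = 1 − 1/RR.
PN = (1.69 − 1) / 1.69 = 0.69 / 1.69 ≈ 0.4083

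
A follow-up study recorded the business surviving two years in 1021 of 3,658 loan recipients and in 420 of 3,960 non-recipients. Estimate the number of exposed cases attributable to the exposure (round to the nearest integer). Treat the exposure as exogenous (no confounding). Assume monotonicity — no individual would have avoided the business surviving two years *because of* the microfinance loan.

p₁ = P(outcome | exposed) = 1021/3658 = 0.27911
p₀ = P(outcome | unexposed) = 420/3960 = 0.10606
PN = (p₁ − p₀)/p₁ = (0.27911 − 0.10606) / 0.27911 ≈ 0.62001.
Attributable cases ≈ PN × (exposed cases) = 0.62001 × 1021 ≈ 633.03.

about 633 cases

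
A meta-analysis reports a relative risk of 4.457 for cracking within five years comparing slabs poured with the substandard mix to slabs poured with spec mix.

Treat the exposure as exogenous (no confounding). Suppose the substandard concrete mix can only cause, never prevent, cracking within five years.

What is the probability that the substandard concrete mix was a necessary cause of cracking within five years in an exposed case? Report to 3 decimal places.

PN ≈ 0.776

Under exogeneity and monotonicity, PN = (RR − 1) / RR = 1 − 1/RR.
PN = (4.457 − 1) / 4.457 = 3.457 / 4.457 ≈ 0.7756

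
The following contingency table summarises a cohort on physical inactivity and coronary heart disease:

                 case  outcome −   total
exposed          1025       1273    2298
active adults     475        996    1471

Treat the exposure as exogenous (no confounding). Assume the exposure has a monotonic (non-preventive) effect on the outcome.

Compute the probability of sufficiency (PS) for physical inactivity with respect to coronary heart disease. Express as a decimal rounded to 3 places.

PS ≈ 0.182

p₁ = P(outcome | exposed) = 1025/2298 = 0.44604
p₀ = P(outcome | unexposed) = 475/1471 = 0.32291
Under exogeneity and monotonicity, PS = (p₁ − p₀)/(1 − p₀).
PS = (0.44604 − 0.32291) / 0.67709 ≈ 0.1819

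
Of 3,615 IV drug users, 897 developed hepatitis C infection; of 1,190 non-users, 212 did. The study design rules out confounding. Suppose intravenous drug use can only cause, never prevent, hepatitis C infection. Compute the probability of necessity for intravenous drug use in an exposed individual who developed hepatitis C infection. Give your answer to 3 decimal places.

PN ≈ 0.282

p₁ = P(outcome | exposed) = 897/3615 = 0.24813
p₀ = P(outcome | unexposed) = 212/1190 = 0.17815
Under exogeneity and monotonicity, PN = (p₁ − p₀) / p₁.
PN = (0.24813 − 0.17815) / 0.24813 = 0.069982 / 0.24813 ≈ 0.2820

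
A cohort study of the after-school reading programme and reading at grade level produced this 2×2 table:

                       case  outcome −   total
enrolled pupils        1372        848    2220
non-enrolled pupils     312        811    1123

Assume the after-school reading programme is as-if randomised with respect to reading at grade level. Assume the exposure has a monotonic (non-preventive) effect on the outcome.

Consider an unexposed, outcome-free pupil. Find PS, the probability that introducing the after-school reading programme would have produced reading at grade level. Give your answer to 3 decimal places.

p₁ = P(outcome | exposed) = 1372/2220 = 0.61802
p₀ = P(outcome | unexposed) = 312/1123 = 0.27783
Under exogeneity and monotonicity, PS = (p₁ − p₀)/(1 − p₀).
PS = (0.61802 − 0.27783) / 0.72217 ≈ 0.4711

PS ≈ 0.471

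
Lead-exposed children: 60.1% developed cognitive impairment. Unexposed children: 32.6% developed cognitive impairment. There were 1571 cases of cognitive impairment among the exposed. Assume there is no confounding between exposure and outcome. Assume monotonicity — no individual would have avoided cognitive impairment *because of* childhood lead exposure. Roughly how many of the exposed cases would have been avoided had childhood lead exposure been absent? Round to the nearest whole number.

p₁ = 0.601, p₀ = 0.326.
PN = (p₁ − p₀)/p₁ = (0.601 − 0.326) / 0.601 ≈ 0.45757.
Attributable cases ≈ PN × (exposed cases) = 0.45757 × 1571 ≈ 718.84.

about 719 cases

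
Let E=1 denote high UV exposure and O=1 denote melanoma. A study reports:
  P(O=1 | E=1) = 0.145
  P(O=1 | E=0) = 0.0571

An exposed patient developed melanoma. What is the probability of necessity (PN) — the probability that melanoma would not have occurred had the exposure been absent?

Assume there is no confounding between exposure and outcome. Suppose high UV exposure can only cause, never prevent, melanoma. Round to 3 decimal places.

Let p₁ = 0.145, p₀ = 0.0571.
Under exogeneity and monotonicity, PN = (p₁ − p₀) / p₁.
PN = (0.145 − 0.0571) / 0.145 = 0.0879 / 0.145 ≈ 0.6062

PN ≈ 0.606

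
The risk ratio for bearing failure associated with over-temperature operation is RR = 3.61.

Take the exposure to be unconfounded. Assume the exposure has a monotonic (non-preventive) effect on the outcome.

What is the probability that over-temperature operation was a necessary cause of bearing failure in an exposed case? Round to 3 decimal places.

Under exogeneity and monotonicity, PN = (RR − 1) / RR = 1 − 1/RR.
PN = (3.61 − 1) / 3.61 = 2.61 / 3.61 ≈ 0.7230

PN ≈ 0.723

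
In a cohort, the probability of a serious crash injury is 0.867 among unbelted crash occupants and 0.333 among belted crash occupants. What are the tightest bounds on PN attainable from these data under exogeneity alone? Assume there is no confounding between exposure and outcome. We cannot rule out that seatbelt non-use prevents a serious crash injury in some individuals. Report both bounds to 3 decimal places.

Let p₁ = 0.867, p₀ = 0.333.
Under exogeneity alone the bounds on PN are max{0,(p₁−p₀)/p₁} ≤ PN ≤ min{1,(1−p₀)/p₁}.
  lower = (p₁ − p₀)/p₁ = 0.534 / 0.867 ≈ 0.6159
  upper = min{1, (1 − p₀)/p₁} = 0.667 / 0.867 ≈ 0.7693

0.616 ≤ PN ≤ 0.769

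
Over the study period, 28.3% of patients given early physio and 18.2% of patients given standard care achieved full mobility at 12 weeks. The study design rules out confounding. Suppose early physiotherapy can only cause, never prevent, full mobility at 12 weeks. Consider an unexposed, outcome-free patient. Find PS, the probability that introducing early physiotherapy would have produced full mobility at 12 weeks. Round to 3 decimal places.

p₁ = 0.283, p₀ = 0.182.
Under exogeneity and monotonicity, PS = (p₁ − p₀) / (1 − p₀).
PS = (0.283 − 0.182) / (1 − 0.182) = 0.101 / 0.818 ≈ 0.1235

PS ≈ 0.123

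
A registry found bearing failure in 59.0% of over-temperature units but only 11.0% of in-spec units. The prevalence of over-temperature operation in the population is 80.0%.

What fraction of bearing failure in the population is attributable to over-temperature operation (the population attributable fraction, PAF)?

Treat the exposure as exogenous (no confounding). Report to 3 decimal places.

p₁ = 0.59, p₀ = 0.11.
Overall risk P(Y=1) = π·p₁ + (1−π)·p₀ = 0.8×0.59 + 0.2×0.11 = 0.494.
Under exogeneity, PAF = [P(Y=1) − p₀] / P(Y=1).
PAF = (0.494 − 0.11) / 0.494 ≈ 0.7773

PAF ≈ 0.777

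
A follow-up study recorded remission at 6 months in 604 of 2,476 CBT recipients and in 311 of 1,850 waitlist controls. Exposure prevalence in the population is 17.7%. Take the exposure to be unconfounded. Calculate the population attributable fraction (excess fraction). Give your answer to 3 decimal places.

p₁ = P(outcome | exposed) = 604/2476 = 0.24394
p₀ = P(outcome | unexposed) = 311/1850 = 0.16811
Overall risk P(Y=1) = π·p₁ + (1−π)·p₀ = 0.177×0.24394 + 0.823×0.16811 = 0.18153.
Under exogeneity, PAF = [P(Y=1) − p₀] / P(Y=1).
PAF = (0.18153 − 0.16811) / 0.18153 ≈ 0.0739

PAF ≈ 0.074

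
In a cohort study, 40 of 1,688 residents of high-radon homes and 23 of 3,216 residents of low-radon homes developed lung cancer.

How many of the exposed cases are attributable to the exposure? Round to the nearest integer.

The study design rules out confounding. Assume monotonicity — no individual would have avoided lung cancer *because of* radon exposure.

about 28 cases

p₁ = P(outcome | exposed) = 40/1688 = 0.023697
p₀ = P(outcome | unexposed) = 23/3216 = 0.0071517
PN = (p₁ − p₀)/p₁ = (0.023697 − 0.0071517) / 0.023697 ≈ 0.69820.
Attributable cases ≈ PN × (exposed cases) = 0.69820 × 40 ≈ 27.93.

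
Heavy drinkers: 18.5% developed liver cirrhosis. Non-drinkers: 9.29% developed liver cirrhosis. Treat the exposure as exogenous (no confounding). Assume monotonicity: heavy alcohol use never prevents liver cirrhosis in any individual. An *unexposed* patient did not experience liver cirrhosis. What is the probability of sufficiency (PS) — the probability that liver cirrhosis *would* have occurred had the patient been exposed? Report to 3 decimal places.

p₁ = 0.185, p₀ = 0.0929.
Under exogeneity and monotonicity, PS = (p₁ − p₀) / (1 − p₀).
PS = (0.185 − 0.0929) / (1 − 0.0929) = 0.0921 / 0.9071 ≈ 0.1015

PS ≈ 0.102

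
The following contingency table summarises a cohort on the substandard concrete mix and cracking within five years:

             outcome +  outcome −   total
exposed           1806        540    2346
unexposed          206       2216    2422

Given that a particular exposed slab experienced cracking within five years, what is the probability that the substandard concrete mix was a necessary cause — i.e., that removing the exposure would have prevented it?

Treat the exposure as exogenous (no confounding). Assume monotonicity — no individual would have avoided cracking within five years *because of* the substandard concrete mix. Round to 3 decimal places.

PN ≈ 0.890

p₁ = P(outcome | exposed) = 1806/2346 = 0.76982
p₀ = P(outcome | unexposed) = 206/2422 = 0.085054
Under exogeneity and monotonicity, PN = (p₁ − p₀)/p₁.
PN = (0.76982 − 0.085054) / 0.76982 ≈ 0.8895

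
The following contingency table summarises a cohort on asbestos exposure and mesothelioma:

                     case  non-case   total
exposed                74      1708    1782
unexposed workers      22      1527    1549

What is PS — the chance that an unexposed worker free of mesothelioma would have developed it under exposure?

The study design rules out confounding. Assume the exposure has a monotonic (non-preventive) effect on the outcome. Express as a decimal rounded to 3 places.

PS ≈ 0.028

p₁ = P(outcome | exposed) = 74/1782 = 0.041526
p₀ = P(outcome | unexposed) = 22/1549 = 0.014203
Under exogeneity and monotonicity, PS = (p₁ − p₀)/(1 − p₀).
PS = (0.041526 − 0.014203) / 0.9858 ≈ 0.0277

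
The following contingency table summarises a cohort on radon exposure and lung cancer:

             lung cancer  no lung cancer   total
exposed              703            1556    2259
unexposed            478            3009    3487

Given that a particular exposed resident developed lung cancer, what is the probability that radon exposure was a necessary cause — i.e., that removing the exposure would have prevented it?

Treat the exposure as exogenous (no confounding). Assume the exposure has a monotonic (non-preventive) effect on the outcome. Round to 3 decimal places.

PN ≈ 0.560

p₁ = P(outcome | exposed) = 703/2259 = 0.3112
p₀ = P(outcome | unexposed) = 478/3487 = 0.13708
Under exogeneity and monotonicity, PN = (p₁ − p₀) / p₁.
PN = (0.3112 − 0.13708) / 0.3112 = 0.17412 / 0.3112 ≈ 0.5595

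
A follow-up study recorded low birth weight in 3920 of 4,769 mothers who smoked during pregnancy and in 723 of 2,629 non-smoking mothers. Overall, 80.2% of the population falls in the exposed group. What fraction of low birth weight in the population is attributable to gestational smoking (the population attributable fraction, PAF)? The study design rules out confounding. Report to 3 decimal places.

p₁ = P(outcome | exposed) = 3920/4769 = 0.82198
p₀ = P(outcome | unexposed) = 723/2629 = 0.27501
Overall risk P(Y=1) = π·p₁ + (1−π)·p₀ = 0.802×0.82198 + 0.198×0.27501 = 0.71368.
Under exogeneity, PAF = [P(Y=1) − p₀] / P(Y=1).
PAF = (0.71368 − 0.27501) / 0.71368 ≈ 0.6147

PAF ≈ 0.615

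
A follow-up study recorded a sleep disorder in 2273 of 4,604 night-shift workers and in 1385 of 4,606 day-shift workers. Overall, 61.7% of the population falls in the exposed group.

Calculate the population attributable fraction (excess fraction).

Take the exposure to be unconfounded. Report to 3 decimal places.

p₁ = P(outcome | exposed) = 2273/4604 = 0.4937
p₀ = P(outcome | unexposed) = 1385/4606 = 0.30069
Overall risk P(Y=1) = π·p₁ + (1−π)·p₀ = 0.617×0.4937 + 0.383×0.30069 = 0.41978.
Under exogeneity, PAF = [P(Y=1) − p₀] / P(Y=1).
PAF = (0.41978 − 0.30069) / 0.41978 ≈ 0.2837

PAF ≈ 0.284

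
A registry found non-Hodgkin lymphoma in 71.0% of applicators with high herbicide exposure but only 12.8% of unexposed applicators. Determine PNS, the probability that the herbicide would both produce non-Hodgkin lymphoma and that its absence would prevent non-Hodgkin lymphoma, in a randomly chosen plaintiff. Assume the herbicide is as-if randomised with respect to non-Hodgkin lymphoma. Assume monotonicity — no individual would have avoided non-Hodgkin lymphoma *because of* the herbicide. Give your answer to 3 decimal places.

p₁ = 0.71, p₀ = 0.128.
Under exogeneity and monotonicity, PNS = p₁ − p₀.
PNS = 0.71 − 0.128 = 0.582

PNS ≈ 0.582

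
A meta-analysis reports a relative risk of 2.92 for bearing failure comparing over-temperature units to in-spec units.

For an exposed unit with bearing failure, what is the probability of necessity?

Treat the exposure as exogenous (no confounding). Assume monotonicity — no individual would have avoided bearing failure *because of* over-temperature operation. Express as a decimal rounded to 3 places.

PN ≈ 0.658

Under exogeneity and monotonicity, PN = (RR − 1) / RR = 1 − 1/RR.
PN = (2.92 − 1) / 2.92 = 1.92 / 2.92 ≈ 0.6575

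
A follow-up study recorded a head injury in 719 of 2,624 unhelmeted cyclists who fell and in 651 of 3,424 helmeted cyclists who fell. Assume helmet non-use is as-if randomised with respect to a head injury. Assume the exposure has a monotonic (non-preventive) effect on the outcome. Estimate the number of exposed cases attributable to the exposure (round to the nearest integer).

p₁ = P(outcome | exposed) = 719/2624 = 0.27401
p₀ = P(outcome | unexposed) = 651/3424 = 0.19013
PN = (p₁ − p₀)/p₁ = (0.27401 − 0.19013) / 0.27401 ≈ 0.30612.
Attributable cases ≈ PN × (exposed cases) = 0.30612 × 719 ≈ 220.10.

about 220 cases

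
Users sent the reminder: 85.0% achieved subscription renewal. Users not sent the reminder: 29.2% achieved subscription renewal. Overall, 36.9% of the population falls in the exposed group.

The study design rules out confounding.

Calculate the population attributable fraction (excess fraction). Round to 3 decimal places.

PAF ≈ 0.414

p₁ = 0.85, p₀ = 0.292.
Overall risk P(Y=1) = π·p₁ + (1−π)·p₀ = 0.369×0.85 + 0.631×0.292 = 0.4979.
Under exogeneity, PAF = [P(Y=1) − p₀] / P(Y=1).
PAF = (0.4979 − 0.292) / 0.4979 ≈ 0.4135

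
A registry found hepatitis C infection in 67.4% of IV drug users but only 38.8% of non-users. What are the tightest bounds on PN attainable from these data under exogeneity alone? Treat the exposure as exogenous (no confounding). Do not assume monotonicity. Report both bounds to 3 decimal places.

0.424 ≤ PN ≤ 0.908

p₁ = 0.674, p₀ = 0.388.
Under exogeneity alone the bounds on PN are max{0,(p₁−p₀)/p₁} ≤ PN ≤ min{1,(1−p₀)/p₁}.
  lower = (p₁ − p₀)/p₁ = 0.286 / 0.674 ≈ 0.4243
  upper = min{1, (1 − p₀)/p₁} = 0.612 / 0.674 ≈ 0.9080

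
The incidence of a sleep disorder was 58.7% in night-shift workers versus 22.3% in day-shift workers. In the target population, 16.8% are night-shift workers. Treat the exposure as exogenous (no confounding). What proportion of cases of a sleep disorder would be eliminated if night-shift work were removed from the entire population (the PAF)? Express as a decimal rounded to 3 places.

PAF ≈ 0.215

p₁ = 0.587, p₀ = 0.223.
Overall risk P(Y=1) = π·p₁ + (1−π)·p₀ = 0.168×0.587 + 0.832×0.223 = 0.28415.
Under exogeneity, PAF = [P(Y=1) − p₀] / P(Y=1).
PAF = (0.28415 − 0.223) / 0.28415 ≈ 0.2152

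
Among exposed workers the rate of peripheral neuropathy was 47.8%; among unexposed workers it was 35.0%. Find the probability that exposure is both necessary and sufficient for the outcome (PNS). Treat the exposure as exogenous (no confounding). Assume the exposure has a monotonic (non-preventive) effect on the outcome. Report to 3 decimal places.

PNS ≈ 0.128

p₁ = 0.478, p₀ = 0.35.
Under exogeneity and monotonicity, PNS = p₁ − p₀.
PNS = 0.478 − 0.35 = 0.128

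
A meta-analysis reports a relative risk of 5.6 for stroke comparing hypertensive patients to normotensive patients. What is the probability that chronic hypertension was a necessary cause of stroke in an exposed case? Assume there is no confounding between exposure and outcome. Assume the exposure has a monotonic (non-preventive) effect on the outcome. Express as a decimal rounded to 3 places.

Under exogeneity and monotonicity, PN = (RR − 1) / RR = 1 − 1/RR.
PN = (5.6 − 1) / 5.6 = 4.6 / 5.6 ≈ 0.8214

PN ≈ 0.821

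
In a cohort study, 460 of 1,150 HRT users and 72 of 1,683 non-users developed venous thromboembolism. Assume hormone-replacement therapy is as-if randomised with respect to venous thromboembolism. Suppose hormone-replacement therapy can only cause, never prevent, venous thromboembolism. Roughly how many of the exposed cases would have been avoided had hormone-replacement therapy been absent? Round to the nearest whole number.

about 411 cases

p₁ = P(outcome | exposed) = 460/1150 = 0.4
p₀ = P(outcome | unexposed) = 72/1683 = 0.042781
PN = (p₁ − p₀)/p₁ = (0.4 − 0.042781) / 0.4 ≈ 0.89305.
Attributable cases ≈ PN × (exposed cases) = 0.89305 × 460 ≈ 410.80.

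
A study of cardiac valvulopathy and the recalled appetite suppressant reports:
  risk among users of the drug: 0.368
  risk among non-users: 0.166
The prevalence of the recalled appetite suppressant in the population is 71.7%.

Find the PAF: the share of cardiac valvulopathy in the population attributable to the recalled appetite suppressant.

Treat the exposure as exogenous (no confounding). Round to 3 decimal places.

Let p₁ = 0.368, p₀ = 0.166.
Overall risk P(Y=1) = π·p₁ + (1−π)·p₀ = 0.717×0.368 + 0.283×0.166 = 0.31083.
Under exogeneity, PAF = [P(Y=1) − p₀] / P(Y=1).
PAF = (0.31083 − 0.166) / 0.31083 ≈ 0.4660

PAF ≈ 0.466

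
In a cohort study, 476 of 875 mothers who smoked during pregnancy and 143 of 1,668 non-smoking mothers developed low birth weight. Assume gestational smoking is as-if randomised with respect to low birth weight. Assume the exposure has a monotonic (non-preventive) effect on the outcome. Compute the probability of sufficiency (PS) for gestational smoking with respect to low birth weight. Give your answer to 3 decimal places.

PS ≈ 0.501

p₁ = P(outcome | exposed) = 476/875 = 0.544
p₀ = P(outcome | unexposed) = 143/1668 = 0.085731
Under exogeneity and monotonicity, PS = (p₁ − p₀) / (1 − p₀).
PS = (0.544 − 0.085731) / (1 − 0.085731) = 0.45827 / 0.91427 ≈ 0.5012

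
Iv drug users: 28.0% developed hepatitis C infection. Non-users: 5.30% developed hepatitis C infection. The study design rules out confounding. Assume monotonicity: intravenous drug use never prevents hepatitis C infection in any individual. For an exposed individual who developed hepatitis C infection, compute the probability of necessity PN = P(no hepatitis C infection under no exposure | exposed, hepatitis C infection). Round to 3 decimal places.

PN ≈ 0.811

p₁ = 0.28, p₀ = 0.053.
Under exogeneity and monotonicity, PN = (p₁ − p₀) / p₁.
PN = (0.28 − 0.053) / 0.28 = 0.227 / 0.28 ≈ 0.8107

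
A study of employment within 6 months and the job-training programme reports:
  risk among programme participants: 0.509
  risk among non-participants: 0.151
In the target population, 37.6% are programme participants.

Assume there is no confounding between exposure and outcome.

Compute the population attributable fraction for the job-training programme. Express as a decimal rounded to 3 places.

Let p₁ = 0.509, p₀ = 0.151.
Overall risk P(Y=1) = π·p₁ + (1−π)·p₀ = 0.376×0.509 + 0.624×0.151 = 0.28561.
Under exogeneity, PAF = [P(Y=1) − p₀] / P(Y=1).
PAF = (0.28561 − 0.151) / 0.28561 ≈ 0.4713

PAF ≈ 0.471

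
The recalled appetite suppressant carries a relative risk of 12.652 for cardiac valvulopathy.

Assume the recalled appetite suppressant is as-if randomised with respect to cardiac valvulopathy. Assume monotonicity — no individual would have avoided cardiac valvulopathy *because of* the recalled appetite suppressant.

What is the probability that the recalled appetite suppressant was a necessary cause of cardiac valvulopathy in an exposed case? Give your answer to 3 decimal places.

Under exogeneity and monotonicity, PN = (RR − 1) / RR = 1 − 1/RR.
PN = (12.652 − 1) / 12.652 = 11.65 / 12.652 ≈ 0.9210

PN ≈ 0.921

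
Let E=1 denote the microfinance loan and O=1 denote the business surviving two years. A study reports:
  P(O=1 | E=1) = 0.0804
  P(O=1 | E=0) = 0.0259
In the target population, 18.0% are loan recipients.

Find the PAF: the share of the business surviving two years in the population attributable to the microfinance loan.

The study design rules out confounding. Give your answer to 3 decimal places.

Let p₁ = 0.0804, p₀ = 0.0259.
Overall risk P(Y=1) = π·p₁ + (1−π)·p₀ = 0.18×0.0804 + 0.82×0.0259 = 0.03571.
Under exogeneity, PAF = [P(Y=1) − p₀] / P(Y=1).
PAF = (0.03571 − 0.0259) / 0.03571 ≈ 0.2747

PAF ≈ 0.275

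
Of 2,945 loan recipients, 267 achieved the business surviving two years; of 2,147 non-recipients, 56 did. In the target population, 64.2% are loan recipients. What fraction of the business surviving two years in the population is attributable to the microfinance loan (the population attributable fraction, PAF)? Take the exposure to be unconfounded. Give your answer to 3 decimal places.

p₁ = P(outcome | exposed) = 267/2945 = 0.090662
p₀ = P(outcome | unexposed) = 56/2147 = 0.026083
Overall risk P(Y=1) = π·p₁ + (1−π)·p₀ = 0.642×0.090662 + 0.358×0.026083 = 0.067543.
Under exogeneity, PAF = [P(Y=1) − p₀] / P(Y=1).
PAF = (0.067543 − 0.026083) / 0.067543 ≈ 0.6138

PAF ≈ 0.614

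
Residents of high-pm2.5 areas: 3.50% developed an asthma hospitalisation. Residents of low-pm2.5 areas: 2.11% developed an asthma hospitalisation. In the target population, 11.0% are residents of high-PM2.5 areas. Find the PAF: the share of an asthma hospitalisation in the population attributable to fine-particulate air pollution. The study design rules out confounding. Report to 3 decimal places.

PAF ≈ 0.068

p₁ = 0.035, p₀ = 0.0211.
Overall risk P(Y=1) = π·p₁ + (1−π)·p₀ = 0.11×0.035 + 0.89×0.0211 = 0.022629.
Under exogeneity, PAF = [P(Y=1) − p₀] / P(Y=1).
PAF = (0.022629 − 0.0211) / 0.022629 ≈ 0.0676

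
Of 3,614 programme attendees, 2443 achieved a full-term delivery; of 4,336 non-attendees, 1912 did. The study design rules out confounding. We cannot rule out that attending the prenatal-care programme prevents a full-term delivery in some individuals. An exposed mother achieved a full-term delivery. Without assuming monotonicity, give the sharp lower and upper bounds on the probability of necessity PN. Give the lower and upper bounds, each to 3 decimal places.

0.348 ≤ PN ≤ 0.827

p₁ = P(outcome | exposed) = 2443/3614 = 0.67598
p₀ = P(outcome | unexposed) = 1912/4336 = 0.44096
Under exogeneity alone the bounds on PN are max{0,(p₁−p₀)/p₁} ≤ PN ≤ min{1,(1−p₀)/p₁}.
  lower = (p₁ − p₀)/p₁ = 0.23502 / 0.67598 ≈ 0.3477
  upper = min{1, (1 − p₀)/p₁} = 0.55904 / 0.67598 ≈ 0.8270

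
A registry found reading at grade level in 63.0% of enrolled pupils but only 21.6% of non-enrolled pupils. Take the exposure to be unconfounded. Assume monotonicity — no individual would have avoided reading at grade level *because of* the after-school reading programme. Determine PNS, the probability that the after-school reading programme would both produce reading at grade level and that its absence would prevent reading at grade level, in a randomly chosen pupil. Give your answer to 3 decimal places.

p₁ = 0.63, p₀ = 0.216.
Under exogeneity and monotonicity, PNS = p₁ − p₀.
PNS = 0.63 − 0.216 = 0.414

PNS ≈ 0.414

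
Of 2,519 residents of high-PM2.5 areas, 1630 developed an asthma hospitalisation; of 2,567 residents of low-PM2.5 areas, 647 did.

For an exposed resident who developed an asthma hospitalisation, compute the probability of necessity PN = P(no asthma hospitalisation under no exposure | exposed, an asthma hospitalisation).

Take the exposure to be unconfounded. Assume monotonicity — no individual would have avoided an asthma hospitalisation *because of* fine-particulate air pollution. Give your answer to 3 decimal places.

p₁ = P(outcome | exposed) = 1630/2519 = 0.64708
p₀ = P(outcome | unexposed) = 647/2567 = 0.25205
Under exogeneity and monotonicity, PN = (p₁ − p₀) / p₁.
PN = (0.64708 − 0.25205) / 0.64708 = 0.39504 / 0.64708 ≈ 0.6105

PN ≈ 0.610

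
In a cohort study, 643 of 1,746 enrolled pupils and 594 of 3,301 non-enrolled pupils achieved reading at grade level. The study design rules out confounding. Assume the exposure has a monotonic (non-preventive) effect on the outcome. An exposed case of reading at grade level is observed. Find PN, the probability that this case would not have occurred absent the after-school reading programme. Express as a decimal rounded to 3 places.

p₁ = P(outcome | exposed) = 643/1746 = 0.36827
p₀ = P(outcome | unexposed) = 594/3301 = 0.17995
Under exogeneity and monotonicity, PN = (p₁ − p₀) / p₁.
PN = (0.36827 − 0.17995) / 0.36827 = 0.18832 / 0.36827 ≈ 0.5114

PN ≈ 0.511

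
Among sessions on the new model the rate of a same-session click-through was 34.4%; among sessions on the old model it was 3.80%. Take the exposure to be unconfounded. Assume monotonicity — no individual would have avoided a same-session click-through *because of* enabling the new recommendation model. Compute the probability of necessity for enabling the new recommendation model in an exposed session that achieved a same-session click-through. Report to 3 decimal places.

p₁ = 0.344, p₀ = 0.038.
Under exogeneity and monotonicity, PN = (p₁ − p₀) / p₁.
PN = (0.344 − 0.038) / 0.344 = 0.306 / 0.344 ≈ 0.8895

PN ≈ 0.890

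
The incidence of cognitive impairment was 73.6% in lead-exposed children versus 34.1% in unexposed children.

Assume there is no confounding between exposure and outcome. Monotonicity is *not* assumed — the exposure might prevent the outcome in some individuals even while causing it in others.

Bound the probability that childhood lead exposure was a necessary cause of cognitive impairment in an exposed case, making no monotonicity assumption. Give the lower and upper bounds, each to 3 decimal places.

0.537 ≤ PN ≤ 0.895

p₁ = 0.736, p₀ = 0.341.
Under exogeneity alone the bounds on PN are max{0,(p₁−p₀)/p₁} ≤ PN ≤ min{1,(1−p₀)/p₁}.
  lower = (p₁ − p₀)/p₁ = 0.395 / 0.736 ≈ 0.5367
  upper = min{1, (1 − p₀)/p₁} = 0.659 / 0.736 ≈ 0.8954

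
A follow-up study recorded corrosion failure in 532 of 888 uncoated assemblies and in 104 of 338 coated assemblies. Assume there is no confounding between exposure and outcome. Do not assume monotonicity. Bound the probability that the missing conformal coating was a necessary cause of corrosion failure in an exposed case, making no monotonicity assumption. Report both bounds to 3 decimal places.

0.486 ≤ PN ≤ 1.000

p₁ = P(outcome | exposed) = 532/888 = 0.5991
p₀ = P(outcome | unexposed) = 104/338 = 0.30769
Under exogeneity alone the bounds on PN are max{0,(p₁−p₀)/p₁} ≤ PN ≤ min{1,(1−p₀)/p₁}.
  lower = (p₁ − p₀)/p₁ = 0.29141 / 0.5991 ≈ 0.4864
  upper = min{1, (1 − p₀)/p₁} = 0.69231 / 0.5991 ≈ 1.1556 → capped at 1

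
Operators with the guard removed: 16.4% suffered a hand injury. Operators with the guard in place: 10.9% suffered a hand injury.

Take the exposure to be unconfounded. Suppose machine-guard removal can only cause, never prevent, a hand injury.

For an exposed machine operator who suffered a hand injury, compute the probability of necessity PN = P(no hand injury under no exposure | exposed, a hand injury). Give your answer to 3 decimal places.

p₁ = 0.164, p₀ = 0.109.
Under exogeneity and monotonicity, PN = (p₁ − p₀) / p₁.
PN = (0.164 − 0.109) / 0.164 = 0.055 / 0.164 ≈ 0.3354

PN ≈ 0.335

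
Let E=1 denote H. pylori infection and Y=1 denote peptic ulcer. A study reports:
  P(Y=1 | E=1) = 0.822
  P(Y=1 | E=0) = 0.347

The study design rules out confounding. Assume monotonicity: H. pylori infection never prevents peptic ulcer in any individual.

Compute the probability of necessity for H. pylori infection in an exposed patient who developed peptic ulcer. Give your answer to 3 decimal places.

PN ≈ 0.578

Let p₁ = 0.822, p₀ = 0.347.
Under exogeneity and monotonicity, PN = (p₁ − p₀) / p₁.
PN = (0.822 − 0.347) / 0.822 = 0.475 / 0.822 ≈ 0.5779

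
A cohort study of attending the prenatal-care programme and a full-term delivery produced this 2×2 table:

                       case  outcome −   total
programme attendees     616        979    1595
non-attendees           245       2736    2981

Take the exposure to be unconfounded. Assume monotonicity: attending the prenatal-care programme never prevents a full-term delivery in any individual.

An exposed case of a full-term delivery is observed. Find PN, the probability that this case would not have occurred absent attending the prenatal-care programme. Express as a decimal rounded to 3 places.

p₁ = P(outcome | exposed) = 616/1595 = 0.38621
p₀ = P(outcome | unexposed) = 245/2981 = 0.082187
Under exogeneity and monotonicity, PN = (p₁ − p₀)/p₁.
PN = (0.38621 − 0.082187) / 0.38621 ≈ 0.7872

PN ≈ 0.787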